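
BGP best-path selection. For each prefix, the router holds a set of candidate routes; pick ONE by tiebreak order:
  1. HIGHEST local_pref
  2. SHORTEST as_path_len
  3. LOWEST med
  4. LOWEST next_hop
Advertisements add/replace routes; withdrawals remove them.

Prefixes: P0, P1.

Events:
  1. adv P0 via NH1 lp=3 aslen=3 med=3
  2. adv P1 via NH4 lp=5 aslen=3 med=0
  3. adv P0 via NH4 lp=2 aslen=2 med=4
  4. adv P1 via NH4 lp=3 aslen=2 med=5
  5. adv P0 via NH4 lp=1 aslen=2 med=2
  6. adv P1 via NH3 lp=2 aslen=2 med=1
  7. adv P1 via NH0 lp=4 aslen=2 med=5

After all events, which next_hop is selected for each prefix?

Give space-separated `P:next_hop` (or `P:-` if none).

Answer: P0:NH1 P1:NH0

Derivation:
Op 1: best P0=NH1 P1=-
Op 2: best P0=NH1 P1=NH4
Op 3: best P0=NH1 P1=NH4
Op 4: best P0=NH1 P1=NH4
Op 5: best P0=NH1 P1=NH4
Op 6: best P0=NH1 P1=NH4
Op 7: best P0=NH1 P1=NH0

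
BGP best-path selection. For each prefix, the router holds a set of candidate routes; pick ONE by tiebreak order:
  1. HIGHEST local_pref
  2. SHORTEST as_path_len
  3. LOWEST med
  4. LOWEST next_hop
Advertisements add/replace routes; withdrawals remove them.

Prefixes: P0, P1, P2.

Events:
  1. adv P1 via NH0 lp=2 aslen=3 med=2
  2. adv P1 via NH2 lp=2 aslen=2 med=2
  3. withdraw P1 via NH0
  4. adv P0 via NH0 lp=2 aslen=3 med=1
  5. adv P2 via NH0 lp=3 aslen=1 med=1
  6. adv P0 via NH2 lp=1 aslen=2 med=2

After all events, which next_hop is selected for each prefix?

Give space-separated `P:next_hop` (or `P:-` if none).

Op 1: best P0=- P1=NH0 P2=-
Op 2: best P0=- P1=NH2 P2=-
Op 3: best P0=- P1=NH2 P2=-
Op 4: best P0=NH0 P1=NH2 P2=-
Op 5: best P0=NH0 P1=NH2 P2=NH0
Op 6: best P0=NH0 P1=NH2 P2=NH0

Answer: P0:NH0 P1:NH2 P2:NH0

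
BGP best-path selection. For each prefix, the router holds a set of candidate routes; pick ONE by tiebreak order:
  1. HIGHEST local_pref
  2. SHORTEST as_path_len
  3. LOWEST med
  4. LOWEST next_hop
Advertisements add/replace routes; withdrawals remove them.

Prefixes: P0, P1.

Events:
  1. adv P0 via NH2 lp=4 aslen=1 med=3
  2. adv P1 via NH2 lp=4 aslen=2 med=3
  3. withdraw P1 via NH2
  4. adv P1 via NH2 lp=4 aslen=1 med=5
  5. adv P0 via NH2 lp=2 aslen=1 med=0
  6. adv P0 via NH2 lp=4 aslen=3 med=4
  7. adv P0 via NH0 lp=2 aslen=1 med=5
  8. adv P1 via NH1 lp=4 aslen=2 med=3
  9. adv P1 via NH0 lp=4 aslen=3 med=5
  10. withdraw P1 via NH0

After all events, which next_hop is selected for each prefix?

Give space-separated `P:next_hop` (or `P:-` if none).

Answer: P0:NH2 P1:NH2

Derivation:
Op 1: best P0=NH2 P1=-
Op 2: best P0=NH2 P1=NH2
Op 3: best P0=NH2 P1=-
Op 4: best P0=NH2 P1=NH2
Op 5: best P0=NH2 P1=NH2
Op 6: best P0=NH2 P1=NH2
Op 7: best P0=NH2 P1=NH2
Op 8: best P0=NH2 P1=NH2
Op 9: best P0=NH2 P1=NH2
Op 10: best P0=NH2 P1=NH2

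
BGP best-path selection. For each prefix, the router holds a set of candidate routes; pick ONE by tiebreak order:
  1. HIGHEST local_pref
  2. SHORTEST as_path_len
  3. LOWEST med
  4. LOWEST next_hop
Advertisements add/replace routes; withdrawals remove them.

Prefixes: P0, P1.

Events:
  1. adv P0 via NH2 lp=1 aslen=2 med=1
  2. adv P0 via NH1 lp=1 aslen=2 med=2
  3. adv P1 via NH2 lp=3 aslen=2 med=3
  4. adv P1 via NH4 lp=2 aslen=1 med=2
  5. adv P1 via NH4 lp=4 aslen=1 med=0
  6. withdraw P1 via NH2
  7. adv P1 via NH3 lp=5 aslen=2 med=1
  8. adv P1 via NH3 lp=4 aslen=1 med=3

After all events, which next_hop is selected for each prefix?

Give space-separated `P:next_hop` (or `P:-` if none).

Answer: P0:NH2 P1:NH4

Derivation:
Op 1: best P0=NH2 P1=-
Op 2: best P0=NH2 P1=-
Op 3: best P0=NH2 P1=NH2
Op 4: best P0=NH2 P1=NH2
Op 5: best P0=NH2 P1=NH4
Op 6: best P0=NH2 P1=NH4
Op 7: best P0=NH2 P1=NH3
Op 8: best P0=NH2 P1=NH4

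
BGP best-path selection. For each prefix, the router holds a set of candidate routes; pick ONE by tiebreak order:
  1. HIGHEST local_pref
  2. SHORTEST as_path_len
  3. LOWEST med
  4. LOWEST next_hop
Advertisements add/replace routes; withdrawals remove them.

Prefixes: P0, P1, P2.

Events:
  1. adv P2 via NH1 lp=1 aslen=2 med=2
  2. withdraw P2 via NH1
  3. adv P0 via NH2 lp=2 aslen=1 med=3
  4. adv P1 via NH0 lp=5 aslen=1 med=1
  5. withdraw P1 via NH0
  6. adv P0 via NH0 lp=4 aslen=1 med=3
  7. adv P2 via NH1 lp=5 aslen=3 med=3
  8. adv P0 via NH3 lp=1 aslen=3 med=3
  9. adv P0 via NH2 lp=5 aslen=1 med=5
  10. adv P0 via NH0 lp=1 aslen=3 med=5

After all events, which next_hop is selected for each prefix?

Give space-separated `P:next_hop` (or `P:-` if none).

Op 1: best P0=- P1=- P2=NH1
Op 2: best P0=- P1=- P2=-
Op 3: best P0=NH2 P1=- P2=-
Op 4: best P0=NH2 P1=NH0 P2=-
Op 5: best P0=NH2 P1=- P2=-
Op 6: best P0=NH0 P1=- P2=-
Op 7: best P0=NH0 P1=- P2=NH1
Op 8: best P0=NH0 P1=- P2=NH1
Op 9: best P0=NH2 P1=- P2=NH1
Op 10: best P0=NH2 P1=- P2=NH1

Answer: P0:NH2 P1:- P2:NH1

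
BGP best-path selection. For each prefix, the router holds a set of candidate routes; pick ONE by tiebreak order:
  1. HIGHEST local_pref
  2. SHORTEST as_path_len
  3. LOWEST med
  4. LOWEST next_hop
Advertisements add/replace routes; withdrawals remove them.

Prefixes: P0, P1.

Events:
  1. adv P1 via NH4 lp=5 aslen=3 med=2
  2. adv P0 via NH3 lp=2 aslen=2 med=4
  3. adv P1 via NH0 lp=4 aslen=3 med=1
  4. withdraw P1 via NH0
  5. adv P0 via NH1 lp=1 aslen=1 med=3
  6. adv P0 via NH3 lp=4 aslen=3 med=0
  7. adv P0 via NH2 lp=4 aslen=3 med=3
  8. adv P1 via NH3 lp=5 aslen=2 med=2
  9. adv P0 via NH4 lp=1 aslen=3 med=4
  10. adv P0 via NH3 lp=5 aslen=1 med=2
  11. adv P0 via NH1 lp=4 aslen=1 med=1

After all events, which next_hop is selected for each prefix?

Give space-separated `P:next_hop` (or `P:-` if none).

Op 1: best P0=- P1=NH4
Op 2: best P0=NH3 P1=NH4
Op 3: best P0=NH3 P1=NH4
Op 4: best P0=NH3 P1=NH4
Op 5: best P0=NH3 P1=NH4
Op 6: best P0=NH3 P1=NH4
Op 7: best P0=NH3 P1=NH4
Op 8: best P0=NH3 P1=NH3
Op 9: best P0=NH3 P1=NH3
Op 10: best P0=NH3 P1=NH3
Op 11: best P0=NH3 P1=NH3

Answer: P0:NH3 P1:NH3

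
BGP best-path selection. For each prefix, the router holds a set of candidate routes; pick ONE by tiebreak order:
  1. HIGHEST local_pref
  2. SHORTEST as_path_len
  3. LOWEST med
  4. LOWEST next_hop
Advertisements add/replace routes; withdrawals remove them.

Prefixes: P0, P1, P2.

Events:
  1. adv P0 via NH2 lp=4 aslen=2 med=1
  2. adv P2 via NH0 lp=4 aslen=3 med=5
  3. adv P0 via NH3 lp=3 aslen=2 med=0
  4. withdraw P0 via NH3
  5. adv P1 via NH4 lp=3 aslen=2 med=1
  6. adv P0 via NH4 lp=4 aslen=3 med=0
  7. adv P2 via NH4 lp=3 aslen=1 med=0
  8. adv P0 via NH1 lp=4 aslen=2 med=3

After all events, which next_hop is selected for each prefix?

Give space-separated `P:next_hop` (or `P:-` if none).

Answer: P0:NH2 P1:NH4 P2:NH0

Derivation:
Op 1: best P0=NH2 P1=- P2=-
Op 2: best P0=NH2 P1=- P2=NH0
Op 3: best P0=NH2 P1=- P2=NH0
Op 4: best P0=NH2 P1=- P2=NH0
Op 5: best P0=NH2 P1=NH4 P2=NH0
Op 6: best P0=NH2 P1=NH4 P2=NH0
Op 7: best P0=NH2 P1=NH4 P2=NH0
Op 8: best P0=NH2 P1=NH4 P2=NH0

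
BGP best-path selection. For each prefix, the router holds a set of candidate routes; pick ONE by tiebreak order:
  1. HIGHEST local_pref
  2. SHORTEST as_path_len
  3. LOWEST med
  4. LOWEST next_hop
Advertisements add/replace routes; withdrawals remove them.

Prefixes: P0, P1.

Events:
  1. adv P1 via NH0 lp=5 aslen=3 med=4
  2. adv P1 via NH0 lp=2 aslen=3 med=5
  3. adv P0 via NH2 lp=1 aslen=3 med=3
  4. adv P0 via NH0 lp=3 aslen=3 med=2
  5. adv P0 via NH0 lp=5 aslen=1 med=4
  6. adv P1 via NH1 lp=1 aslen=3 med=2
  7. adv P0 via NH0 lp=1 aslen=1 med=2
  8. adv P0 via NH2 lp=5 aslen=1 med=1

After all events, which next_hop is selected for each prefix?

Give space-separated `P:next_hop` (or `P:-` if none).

Answer: P0:NH2 P1:NH0

Derivation:
Op 1: best P0=- P1=NH0
Op 2: best P0=- P1=NH0
Op 3: best P0=NH2 P1=NH0
Op 4: best P0=NH0 P1=NH0
Op 5: best P0=NH0 P1=NH0
Op 6: best P0=NH0 P1=NH0
Op 7: best P0=NH0 P1=NH0
Op 8: best P0=NH2 P1=NH0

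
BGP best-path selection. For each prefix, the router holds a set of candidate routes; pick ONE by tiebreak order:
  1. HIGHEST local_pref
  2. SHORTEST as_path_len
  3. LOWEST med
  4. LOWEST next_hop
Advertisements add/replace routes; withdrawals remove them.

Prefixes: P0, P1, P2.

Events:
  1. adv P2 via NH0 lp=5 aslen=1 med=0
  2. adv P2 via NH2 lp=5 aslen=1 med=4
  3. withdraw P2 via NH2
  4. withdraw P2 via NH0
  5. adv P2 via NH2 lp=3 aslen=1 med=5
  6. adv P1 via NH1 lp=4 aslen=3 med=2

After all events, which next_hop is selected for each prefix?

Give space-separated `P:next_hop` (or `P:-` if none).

Answer: P0:- P1:NH1 P2:NH2

Derivation:
Op 1: best P0=- P1=- P2=NH0
Op 2: best P0=- P1=- P2=NH0
Op 3: best P0=- P1=- P2=NH0
Op 4: best P0=- P1=- P2=-
Op 5: best P0=- P1=- P2=NH2
Op 6: best P0=- P1=NH1 P2=NH2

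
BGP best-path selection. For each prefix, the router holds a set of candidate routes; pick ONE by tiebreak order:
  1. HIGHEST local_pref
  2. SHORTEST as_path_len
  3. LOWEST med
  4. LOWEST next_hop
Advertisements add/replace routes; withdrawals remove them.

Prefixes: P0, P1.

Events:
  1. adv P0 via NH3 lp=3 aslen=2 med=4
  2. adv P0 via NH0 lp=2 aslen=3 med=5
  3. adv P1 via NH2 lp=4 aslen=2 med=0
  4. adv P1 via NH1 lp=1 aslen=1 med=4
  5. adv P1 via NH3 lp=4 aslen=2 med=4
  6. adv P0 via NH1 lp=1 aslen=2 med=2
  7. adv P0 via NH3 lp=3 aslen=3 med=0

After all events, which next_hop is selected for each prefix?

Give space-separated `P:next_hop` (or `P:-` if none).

Op 1: best P0=NH3 P1=-
Op 2: best P0=NH3 P1=-
Op 3: best P0=NH3 P1=NH2
Op 4: best P0=NH3 P1=NH2
Op 5: best P0=NH3 P1=NH2
Op 6: best P0=NH3 P1=NH2
Op 7: best P0=NH3 P1=NH2

Answer: P0:NH3 P1:NH2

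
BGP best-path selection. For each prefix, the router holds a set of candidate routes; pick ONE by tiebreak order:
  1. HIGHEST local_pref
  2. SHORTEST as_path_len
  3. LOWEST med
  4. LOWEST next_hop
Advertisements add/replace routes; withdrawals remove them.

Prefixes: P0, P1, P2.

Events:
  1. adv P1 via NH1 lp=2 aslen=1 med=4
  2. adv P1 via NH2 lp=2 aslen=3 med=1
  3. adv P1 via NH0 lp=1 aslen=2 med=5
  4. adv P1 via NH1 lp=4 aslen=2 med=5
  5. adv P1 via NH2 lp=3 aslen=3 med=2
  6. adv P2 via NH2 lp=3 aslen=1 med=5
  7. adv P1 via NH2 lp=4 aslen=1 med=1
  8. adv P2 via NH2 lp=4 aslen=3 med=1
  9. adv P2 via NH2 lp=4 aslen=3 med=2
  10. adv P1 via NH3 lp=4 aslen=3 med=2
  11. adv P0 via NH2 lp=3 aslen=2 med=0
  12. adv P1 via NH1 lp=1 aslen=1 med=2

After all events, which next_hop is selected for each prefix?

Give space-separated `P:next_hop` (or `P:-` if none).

Answer: P0:NH2 P1:NH2 P2:NH2

Derivation:
Op 1: best P0=- P1=NH1 P2=-
Op 2: best P0=- P1=NH1 P2=-
Op 3: best P0=- P1=NH1 P2=-
Op 4: best P0=- P1=NH1 P2=-
Op 5: best P0=- P1=NH1 P2=-
Op 6: best P0=- P1=NH1 P2=NH2
Op 7: best P0=- P1=NH2 P2=NH2
Op 8: best P0=- P1=NH2 P2=NH2
Op 9: best P0=- P1=NH2 P2=NH2
Op 10: best P0=- P1=NH2 P2=NH2
Op 11: best P0=NH2 P1=NH2 P2=NH2
Op 12: best P0=NH2 P1=NH2 P2=NH2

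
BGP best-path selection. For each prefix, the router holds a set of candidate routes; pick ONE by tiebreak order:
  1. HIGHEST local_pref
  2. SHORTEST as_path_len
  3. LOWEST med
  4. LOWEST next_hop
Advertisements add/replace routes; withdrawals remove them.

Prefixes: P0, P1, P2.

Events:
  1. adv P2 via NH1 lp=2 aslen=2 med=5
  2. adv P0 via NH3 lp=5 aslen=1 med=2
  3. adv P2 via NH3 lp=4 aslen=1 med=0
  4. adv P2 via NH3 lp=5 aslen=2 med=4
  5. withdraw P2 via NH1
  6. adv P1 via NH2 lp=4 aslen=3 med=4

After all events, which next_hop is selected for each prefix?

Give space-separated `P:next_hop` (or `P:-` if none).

Answer: P0:NH3 P1:NH2 P2:NH3

Derivation:
Op 1: best P0=- P1=- P2=NH1
Op 2: best P0=NH3 P1=- P2=NH1
Op 3: best P0=NH3 P1=- P2=NH3
Op 4: best P0=NH3 P1=- P2=NH3
Op 5: best P0=NH3 P1=- P2=NH3
Op 6: best P0=NH3 P1=NH2 P2=NH3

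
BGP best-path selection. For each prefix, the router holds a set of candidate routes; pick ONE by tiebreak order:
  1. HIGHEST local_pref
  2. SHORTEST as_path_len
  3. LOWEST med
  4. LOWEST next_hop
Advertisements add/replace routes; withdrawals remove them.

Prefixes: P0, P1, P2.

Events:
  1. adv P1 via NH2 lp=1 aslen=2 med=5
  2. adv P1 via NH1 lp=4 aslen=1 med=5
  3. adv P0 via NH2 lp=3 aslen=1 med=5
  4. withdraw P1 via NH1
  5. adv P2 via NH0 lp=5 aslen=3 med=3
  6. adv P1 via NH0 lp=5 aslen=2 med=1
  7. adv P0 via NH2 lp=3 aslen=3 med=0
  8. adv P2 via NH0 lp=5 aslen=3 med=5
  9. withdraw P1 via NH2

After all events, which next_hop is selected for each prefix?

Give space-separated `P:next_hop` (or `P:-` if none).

Answer: P0:NH2 P1:NH0 P2:NH0

Derivation:
Op 1: best P0=- P1=NH2 P2=-
Op 2: best P0=- P1=NH1 P2=-
Op 3: best P0=NH2 P1=NH1 P2=-
Op 4: best P0=NH2 P1=NH2 P2=-
Op 5: best P0=NH2 P1=NH2 P2=NH0
Op 6: best P0=NH2 P1=NH0 P2=NH0
Op 7: best P0=NH2 P1=NH0 P2=NH0
Op 8: best P0=NH2 P1=NH0 P2=NH0
Op 9: best P0=NH2 P1=NH0 P2=NH0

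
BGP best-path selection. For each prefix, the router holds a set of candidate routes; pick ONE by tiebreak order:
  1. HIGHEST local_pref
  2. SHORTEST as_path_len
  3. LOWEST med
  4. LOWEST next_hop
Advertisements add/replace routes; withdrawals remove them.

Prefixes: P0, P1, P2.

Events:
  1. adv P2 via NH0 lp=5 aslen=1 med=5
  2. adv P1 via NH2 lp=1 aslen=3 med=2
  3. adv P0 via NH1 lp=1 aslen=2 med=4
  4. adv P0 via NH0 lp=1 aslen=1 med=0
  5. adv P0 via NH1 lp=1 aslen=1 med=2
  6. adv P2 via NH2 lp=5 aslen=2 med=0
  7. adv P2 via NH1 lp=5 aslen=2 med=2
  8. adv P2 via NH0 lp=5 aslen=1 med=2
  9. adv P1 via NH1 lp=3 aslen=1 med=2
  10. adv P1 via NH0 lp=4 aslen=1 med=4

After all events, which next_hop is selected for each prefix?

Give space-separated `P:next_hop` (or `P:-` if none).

Op 1: best P0=- P1=- P2=NH0
Op 2: best P0=- P1=NH2 P2=NH0
Op 3: best P0=NH1 P1=NH2 P2=NH0
Op 4: best P0=NH0 P1=NH2 P2=NH0
Op 5: best P0=NH0 P1=NH2 P2=NH0
Op 6: best P0=NH0 P1=NH2 P2=NH0
Op 7: best P0=NH0 P1=NH2 P2=NH0
Op 8: best P0=NH0 P1=NH2 P2=NH0
Op 9: best P0=NH0 P1=NH1 P2=NH0
Op 10: best P0=NH0 P1=NH0 P2=NH0

Answer: P0:NH0 P1:NH0 P2:NH0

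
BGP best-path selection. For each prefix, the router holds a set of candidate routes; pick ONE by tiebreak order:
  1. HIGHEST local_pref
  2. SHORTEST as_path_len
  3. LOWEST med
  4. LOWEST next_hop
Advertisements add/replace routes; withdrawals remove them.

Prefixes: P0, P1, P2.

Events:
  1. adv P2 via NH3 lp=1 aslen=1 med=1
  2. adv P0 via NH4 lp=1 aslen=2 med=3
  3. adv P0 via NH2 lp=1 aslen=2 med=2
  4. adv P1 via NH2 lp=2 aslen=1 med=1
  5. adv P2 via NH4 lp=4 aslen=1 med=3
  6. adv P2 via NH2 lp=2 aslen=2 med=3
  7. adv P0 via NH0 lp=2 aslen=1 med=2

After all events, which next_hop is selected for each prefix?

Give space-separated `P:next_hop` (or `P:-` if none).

Op 1: best P0=- P1=- P2=NH3
Op 2: best P0=NH4 P1=- P2=NH3
Op 3: best P0=NH2 P1=- P2=NH3
Op 4: best P0=NH2 P1=NH2 P2=NH3
Op 5: best P0=NH2 P1=NH2 P2=NH4
Op 6: best P0=NH2 P1=NH2 P2=NH4
Op 7: best P0=NH0 P1=NH2 P2=NH4

Answer: P0:NH0 P1:NH2 P2:NH4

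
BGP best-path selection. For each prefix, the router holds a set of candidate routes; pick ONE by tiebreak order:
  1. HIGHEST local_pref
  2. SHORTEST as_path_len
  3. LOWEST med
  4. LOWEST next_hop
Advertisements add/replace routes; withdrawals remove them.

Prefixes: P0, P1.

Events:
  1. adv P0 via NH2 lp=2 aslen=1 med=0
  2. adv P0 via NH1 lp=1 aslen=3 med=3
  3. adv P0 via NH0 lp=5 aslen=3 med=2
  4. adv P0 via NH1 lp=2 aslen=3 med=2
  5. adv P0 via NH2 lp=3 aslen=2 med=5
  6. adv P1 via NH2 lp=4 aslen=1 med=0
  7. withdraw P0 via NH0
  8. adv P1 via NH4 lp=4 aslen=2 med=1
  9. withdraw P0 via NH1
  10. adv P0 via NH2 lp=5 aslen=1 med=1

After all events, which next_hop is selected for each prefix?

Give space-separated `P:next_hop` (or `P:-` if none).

Answer: P0:NH2 P1:NH2

Derivation:
Op 1: best P0=NH2 P1=-
Op 2: best P0=NH2 P1=-
Op 3: best P0=NH0 P1=-
Op 4: best P0=NH0 P1=-
Op 5: best P0=NH0 P1=-
Op 6: best P0=NH0 P1=NH2
Op 7: best P0=NH2 P1=NH2
Op 8: best P0=NH2 P1=NH2
Op 9: best P0=NH2 P1=NH2
Op 10: best P0=NH2 P1=NH2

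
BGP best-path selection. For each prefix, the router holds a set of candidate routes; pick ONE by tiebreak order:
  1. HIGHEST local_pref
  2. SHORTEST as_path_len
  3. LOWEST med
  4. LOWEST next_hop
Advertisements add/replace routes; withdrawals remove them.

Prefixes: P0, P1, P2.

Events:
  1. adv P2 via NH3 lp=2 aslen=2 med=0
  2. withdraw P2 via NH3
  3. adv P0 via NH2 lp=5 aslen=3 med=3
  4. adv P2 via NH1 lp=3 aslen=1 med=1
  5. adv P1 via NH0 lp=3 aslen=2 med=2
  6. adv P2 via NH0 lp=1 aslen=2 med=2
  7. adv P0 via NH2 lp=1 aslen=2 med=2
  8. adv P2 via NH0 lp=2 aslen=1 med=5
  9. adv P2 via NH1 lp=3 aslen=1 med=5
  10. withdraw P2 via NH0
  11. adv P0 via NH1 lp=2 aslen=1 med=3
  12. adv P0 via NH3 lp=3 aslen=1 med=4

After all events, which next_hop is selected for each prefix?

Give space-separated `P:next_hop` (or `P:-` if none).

Answer: P0:NH3 P1:NH0 P2:NH1

Derivation:
Op 1: best P0=- P1=- P2=NH3
Op 2: best P0=- P1=- P2=-
Op 3: best P0=NH2 P1=- P2=-
Op 4: best P0=NH2 P1=- P2=NH1
Op 5: best P0=NH2 P1=NH0 P2=NH1
Op 6: best P0=NH2 P1=NH0 P2=NH1
Op 7: best P0=NH2 P1=NH0 P2=NH1
Op 8: best P0=NH2 P1=NH0 P2=NH1
Op 9: best P0=NH2 P1=NH0 P2=NH1
Op 10: best P0=NH2 P1=NH0 P2=NH1
Op 11: best P0=NH1 P1=NH0 P2=NH1
Op 12: best P0=NH3 P1=NH0 P2=NH1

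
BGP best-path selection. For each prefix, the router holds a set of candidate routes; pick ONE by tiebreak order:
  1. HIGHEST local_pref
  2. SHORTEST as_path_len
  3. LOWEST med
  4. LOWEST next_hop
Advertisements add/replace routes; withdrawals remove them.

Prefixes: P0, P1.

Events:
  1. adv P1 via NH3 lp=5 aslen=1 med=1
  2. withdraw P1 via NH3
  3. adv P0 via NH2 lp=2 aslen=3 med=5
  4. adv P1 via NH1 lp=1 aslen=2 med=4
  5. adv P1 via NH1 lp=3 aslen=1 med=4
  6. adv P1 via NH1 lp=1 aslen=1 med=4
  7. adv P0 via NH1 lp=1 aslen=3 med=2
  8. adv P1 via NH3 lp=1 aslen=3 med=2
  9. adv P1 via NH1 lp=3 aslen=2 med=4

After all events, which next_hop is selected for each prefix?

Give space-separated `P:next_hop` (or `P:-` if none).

Answer: P0:NH2 P1:NH1

Derivation:
Op 1: best P0=- P1=NH3
Op 2: best P0=- P1=-
Op 3: best P0=NH2 P1=-
Op 4: best P0=NH2 P1=NH1
Op 5: best P0=NH2 P1=NH1
Op 6: best P0=NH2 P1=NH1
Op 7: best P0=NH2 P1=NH1
Op 8: best P0=NH2 P1=NH1
Op 9: best P0=NH2 P1=NH1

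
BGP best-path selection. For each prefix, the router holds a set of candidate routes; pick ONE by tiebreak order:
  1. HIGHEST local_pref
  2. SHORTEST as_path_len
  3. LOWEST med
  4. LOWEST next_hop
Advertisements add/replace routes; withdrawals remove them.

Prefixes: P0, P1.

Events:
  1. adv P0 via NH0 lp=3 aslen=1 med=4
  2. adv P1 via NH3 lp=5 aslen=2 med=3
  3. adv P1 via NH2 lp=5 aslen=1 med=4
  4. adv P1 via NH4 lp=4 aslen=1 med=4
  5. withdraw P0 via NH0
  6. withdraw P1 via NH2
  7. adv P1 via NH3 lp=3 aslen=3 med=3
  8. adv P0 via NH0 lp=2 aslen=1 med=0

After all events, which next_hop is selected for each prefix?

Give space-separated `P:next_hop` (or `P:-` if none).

Answer: P0:NH0 P1:NH4

Derivation:
Op 1: best P0=NH0 P1=-
Op 2: best P0=NH0 P1=NH3
Op 3: best P0=NH0 P1=NH2
Op 4: best P0=NH0 P1=NH2
Op 5: best P0=- P1=NH2
Op 6: best P0=- P1=NH3
Op 7: best P0=- P1=NH4
Op 8: best P0=NH0 P1=NH4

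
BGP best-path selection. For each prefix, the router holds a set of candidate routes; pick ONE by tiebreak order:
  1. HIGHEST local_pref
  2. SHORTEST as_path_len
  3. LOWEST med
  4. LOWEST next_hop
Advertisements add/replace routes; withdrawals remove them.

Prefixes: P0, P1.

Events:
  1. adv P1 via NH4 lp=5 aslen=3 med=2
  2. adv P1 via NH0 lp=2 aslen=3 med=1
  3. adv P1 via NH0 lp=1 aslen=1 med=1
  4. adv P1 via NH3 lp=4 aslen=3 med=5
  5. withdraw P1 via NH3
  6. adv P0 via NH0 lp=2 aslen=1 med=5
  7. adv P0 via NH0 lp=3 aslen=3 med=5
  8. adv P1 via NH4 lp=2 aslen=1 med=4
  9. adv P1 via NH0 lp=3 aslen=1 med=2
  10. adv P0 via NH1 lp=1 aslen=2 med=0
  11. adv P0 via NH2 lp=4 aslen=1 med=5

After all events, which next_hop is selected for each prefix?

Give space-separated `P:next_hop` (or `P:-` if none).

Op 1: best P0=- P1=NH4
Op 2: best P0=- P1=NH4
Op 3: best P0=- P1=NH4
Op 4: best P0=- P1=NH4
Op 5: best P0=- P1=NH4
Op 6: best P0=NH0 P1=NH4
Op 7: best P0=NH0 P1=NH4
Op 8: best P0=NH0 P1=NH4
Op 9: best P0=NH0 P1=NH0
Op 10: best P0=NH0 P1=NH0
Op 11: best P0=NH2 P1=NH0

Answer: P0:NH2 P1:NH0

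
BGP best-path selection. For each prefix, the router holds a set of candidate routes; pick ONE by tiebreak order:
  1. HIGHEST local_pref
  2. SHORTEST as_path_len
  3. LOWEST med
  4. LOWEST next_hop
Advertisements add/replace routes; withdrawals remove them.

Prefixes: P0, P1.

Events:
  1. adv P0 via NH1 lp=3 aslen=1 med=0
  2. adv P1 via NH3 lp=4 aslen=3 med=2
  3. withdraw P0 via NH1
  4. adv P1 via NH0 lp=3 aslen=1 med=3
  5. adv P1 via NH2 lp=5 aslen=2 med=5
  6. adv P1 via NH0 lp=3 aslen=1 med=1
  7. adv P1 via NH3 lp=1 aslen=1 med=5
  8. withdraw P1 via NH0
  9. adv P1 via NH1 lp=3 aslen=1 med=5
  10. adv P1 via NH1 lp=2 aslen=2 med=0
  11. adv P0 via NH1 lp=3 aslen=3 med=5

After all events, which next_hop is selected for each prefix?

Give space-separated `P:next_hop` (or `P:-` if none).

Op 1: best P0=NH1 P1=-
Op 2: best P0=NH1 P1=NH3
Op 3: best P0=- P1=NH3
Op 4: best P0=- P1=NH3
Op 5: best P0=- P1=NH2
Op 6: best P0=- P1=NH2
Op 7: best P0=- P1=NH2
Op 8: best P0=- P1=NH2
Op 9: best P0=- P1=NH2
Op 10: best P0=- P1=NH2
Op 11: best P0=NH1 P1=NH2

Answer: P0:NH1 P1:NH2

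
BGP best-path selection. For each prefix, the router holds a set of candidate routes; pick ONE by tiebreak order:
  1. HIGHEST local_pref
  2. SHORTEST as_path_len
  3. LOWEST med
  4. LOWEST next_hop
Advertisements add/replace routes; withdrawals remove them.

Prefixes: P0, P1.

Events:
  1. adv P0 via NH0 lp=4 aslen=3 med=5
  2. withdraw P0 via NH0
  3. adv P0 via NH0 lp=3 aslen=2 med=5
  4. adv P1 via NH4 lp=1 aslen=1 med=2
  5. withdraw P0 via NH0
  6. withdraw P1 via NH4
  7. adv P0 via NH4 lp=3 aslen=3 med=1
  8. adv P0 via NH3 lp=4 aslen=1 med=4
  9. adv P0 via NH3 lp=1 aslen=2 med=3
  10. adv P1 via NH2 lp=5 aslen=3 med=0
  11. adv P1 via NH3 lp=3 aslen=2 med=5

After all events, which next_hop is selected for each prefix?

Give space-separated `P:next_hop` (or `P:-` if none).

Op 1: best P0=NH0 P1=-
Op 2: best P0=- P1=-
Op 3: best P0=NH0 P1=-
Op 4: best P0=NH0 P1=NH4
Op 5: best P0=- P1=NH4
Op 6: best P0=- P1=-
Op 7: best P0=NH4 P1=-
Op 8: best P0=NH3 P1=-
Op 9: best P0=NH4 P1=-
Op 10: best P0=NH4 P1=NH2
Op 11: best P0=NH4 P1=NH2

Answer: P0:NH4 P1:NH2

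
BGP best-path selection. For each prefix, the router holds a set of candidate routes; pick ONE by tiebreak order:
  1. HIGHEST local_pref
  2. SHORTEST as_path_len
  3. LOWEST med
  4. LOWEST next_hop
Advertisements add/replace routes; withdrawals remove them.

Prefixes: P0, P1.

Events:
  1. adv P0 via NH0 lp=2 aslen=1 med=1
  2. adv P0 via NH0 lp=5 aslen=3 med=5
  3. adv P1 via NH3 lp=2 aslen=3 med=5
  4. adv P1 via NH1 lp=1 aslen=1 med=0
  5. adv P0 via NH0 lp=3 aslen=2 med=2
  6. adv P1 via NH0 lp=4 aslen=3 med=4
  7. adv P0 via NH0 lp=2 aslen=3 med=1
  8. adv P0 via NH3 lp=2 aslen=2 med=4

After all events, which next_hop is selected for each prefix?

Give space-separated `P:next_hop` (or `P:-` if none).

Answer: P0:NH3 P1:NH0

Derivation:
Op 1: best P0=NH0 P1=-
Op 2: best P0=NH0 P1=-
Op 3: best P0=NH0 P1=NH3
Op 4: best P0=NH0 P1=NH3
Op 5: best P0=NH0 P1=NH3
Op 6: best P0=NH0 P1=NH0
Op 7: best P0=NH0 P1=NH0
Op 8: best P0=NH3 P1=NH0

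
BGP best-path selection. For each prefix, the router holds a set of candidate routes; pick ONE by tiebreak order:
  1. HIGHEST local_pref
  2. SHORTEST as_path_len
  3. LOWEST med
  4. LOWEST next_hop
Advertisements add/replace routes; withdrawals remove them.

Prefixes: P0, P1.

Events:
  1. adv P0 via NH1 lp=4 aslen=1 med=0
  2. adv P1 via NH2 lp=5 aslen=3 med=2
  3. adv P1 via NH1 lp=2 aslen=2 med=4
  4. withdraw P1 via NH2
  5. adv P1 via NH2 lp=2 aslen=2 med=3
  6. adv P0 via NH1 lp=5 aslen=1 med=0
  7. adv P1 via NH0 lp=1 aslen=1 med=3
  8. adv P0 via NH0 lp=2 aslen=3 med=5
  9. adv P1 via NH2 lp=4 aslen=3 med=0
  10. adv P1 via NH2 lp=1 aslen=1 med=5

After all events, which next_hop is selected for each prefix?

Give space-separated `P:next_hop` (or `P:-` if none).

Answer: P0:NH1 P1:NH1

Derivation:
Op 1: best P0=NH1 P1=-
Op 2: best P0=NH1 P1=NH2
Op 3: best P0=NH1 P1=NH2
Op 4: best P0=NH1 P1=NH1
Op 5: best P0=NH1 P1=NH2
Op 6: best P0=NH1 P1=NH2
Op 7: best P0=NH1 P1=NH2
Op 8: best P0=NH1 P1=NH2
Op 9: best P0=NH1 P1=NH2
Op 10: best P0=NH1 P1=NH1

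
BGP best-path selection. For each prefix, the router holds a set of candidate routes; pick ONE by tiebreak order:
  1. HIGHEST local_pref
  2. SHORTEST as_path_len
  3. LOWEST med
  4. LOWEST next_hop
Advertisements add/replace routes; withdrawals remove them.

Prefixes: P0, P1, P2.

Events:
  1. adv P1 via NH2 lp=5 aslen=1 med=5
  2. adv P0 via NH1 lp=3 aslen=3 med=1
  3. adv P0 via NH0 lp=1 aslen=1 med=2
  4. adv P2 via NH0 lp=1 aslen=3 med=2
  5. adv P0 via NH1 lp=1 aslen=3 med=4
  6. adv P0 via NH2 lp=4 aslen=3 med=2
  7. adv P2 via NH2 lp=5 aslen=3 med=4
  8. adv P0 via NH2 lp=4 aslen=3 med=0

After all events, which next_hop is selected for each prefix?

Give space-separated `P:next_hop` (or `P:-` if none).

Op 1: best P0=- P1=NH2 P2=-
Op 2: best P0=NH1 P1=NH2 P2=-
Op 3: best P0=NH1 P1=NH2 P2=-
Op 4: best P0=NH1 P1=NH2 P2=NH0
Op 5: best P0=NH0 P1=NH2 P2=NH0
Op 6: best P0=NH2 P1=NH2 P2=NH0
Op 7: best P0=NH2 P1=NH2 P2=NH2
Op 8: best P0=NH2 P1=NH2 P2=NH2

Answer: P0:NH2 P1:NH2 P2:NH2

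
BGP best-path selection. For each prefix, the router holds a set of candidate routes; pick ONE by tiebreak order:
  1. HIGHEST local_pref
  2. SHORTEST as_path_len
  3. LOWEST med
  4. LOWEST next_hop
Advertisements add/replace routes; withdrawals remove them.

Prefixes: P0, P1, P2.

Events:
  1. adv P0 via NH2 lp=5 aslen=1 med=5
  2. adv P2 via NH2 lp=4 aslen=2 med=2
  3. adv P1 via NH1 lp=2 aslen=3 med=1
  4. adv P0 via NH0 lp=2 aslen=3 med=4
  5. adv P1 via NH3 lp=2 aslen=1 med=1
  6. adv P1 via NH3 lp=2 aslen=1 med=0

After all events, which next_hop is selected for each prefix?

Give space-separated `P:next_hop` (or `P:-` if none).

Answer: P0:NH2 P1:NH3 P2:NH2

Derivation:
Op 1: best P0=NH2 P1=- P2=-
Op 2: best P0=NH2 P1=- P2=NH2
Op 3: best P0=NH2 P1=NH1 P2=NH2
Op 4: best P0=NH2 P1=NH1 P2=NH2
Op 5: best P0=NH2 P1=NH3 P2=NH2
Op 6: best P0=NH2 P1=NH3 P2=NH2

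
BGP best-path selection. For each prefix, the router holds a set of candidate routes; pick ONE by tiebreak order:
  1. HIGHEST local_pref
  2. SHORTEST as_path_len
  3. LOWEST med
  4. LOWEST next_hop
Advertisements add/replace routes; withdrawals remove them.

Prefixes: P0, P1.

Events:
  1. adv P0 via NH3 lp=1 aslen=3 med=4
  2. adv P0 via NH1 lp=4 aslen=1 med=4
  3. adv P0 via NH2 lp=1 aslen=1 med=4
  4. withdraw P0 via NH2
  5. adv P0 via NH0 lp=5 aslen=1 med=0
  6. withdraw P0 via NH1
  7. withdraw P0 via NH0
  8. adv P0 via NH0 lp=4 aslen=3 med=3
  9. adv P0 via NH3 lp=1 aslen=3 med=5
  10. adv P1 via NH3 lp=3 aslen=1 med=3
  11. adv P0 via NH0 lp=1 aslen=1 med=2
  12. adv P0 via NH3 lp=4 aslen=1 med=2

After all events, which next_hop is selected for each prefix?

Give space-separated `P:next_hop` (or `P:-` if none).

Op 1: best P0=NH3 P1=-
Op 2: best P0=NH1 P1=-
Op 3: best P0=NH1 P1=-
Op 4: best P0=NH1 P1=-
Op 5: best P0=NH0 P1=-
Op 6: best P0=NH0 P1=-
Op 7: best P0=NH3 P1=-
Op 8: best P0=NH0 P1=-
Op 9: best P0=NH0 P1=-
Op 10: best P0=NH0 P1=NH3
Op 11: best P0=NH0 P1=NH3
Op 12: best P0=NH3 P1=NH3

Answer: P0:NH3 P1:NH3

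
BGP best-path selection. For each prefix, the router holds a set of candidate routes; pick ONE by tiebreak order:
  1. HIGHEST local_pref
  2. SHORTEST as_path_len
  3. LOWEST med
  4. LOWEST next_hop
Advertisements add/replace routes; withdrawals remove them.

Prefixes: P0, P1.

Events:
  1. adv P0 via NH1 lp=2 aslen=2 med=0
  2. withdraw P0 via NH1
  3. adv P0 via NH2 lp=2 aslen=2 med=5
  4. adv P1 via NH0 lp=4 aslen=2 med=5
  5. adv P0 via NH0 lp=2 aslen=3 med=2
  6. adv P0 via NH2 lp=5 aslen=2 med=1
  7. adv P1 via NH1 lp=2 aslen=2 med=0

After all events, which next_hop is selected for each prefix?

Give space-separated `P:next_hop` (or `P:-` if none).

Op 1: best P0=NH1 P1=-
Op 2: best P0=- P1=-
Op 3: best P0=NH2 P1=-
Op 4: best P0=NH2 P1=NH0
Op 5: best P0=NH2 P1=NH0
Op 6: best P0=NH2 P1=NH0
Op 7: best P0=NH2 P1=NH0

Answer: P0:NH2 P1:NH0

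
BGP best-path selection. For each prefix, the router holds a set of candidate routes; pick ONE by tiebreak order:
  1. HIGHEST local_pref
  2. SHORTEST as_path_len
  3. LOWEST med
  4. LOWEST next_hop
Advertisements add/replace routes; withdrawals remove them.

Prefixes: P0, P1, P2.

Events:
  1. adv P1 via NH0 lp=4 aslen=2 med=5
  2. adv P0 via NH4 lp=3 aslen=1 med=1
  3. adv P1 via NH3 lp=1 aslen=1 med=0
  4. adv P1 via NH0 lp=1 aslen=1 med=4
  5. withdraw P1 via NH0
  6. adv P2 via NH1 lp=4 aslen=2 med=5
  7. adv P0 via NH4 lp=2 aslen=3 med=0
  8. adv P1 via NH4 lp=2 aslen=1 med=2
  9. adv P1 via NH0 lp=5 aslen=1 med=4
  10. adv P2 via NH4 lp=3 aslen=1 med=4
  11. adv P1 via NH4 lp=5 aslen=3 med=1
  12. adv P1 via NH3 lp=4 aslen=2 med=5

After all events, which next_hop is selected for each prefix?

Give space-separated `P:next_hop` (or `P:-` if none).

Answer: P0:NH4 P1:NH0 P2:NH1

Derivation:
Op 1: best P0=- P1=NH0 P2=-
Op 2: best P0=NH4 P1=NH0 P2=-
Op 3: best P0=NH4 P1=NH0 P2=-
Op 4: best P0=NH4 P1=NH3 P2=-
Op 5: best P0=NH4 P1=NH3 P2=-
Op 6: best P0=NH4 P1=NH3 P2=NH1
Op 7: best P0=NH4 P1=NH3 P2=NH1
Op 8: best P0=NH4 P1=NH4 P2=NH1
Op 9: best P0=NH4 P1=NH0 P2=NH1
Op 10: best P0=NH4 P1=NH0 P2=NH1
Op 11: best P0=NH4 P1=NH0 P2=NH1
Op 12: best P0=NH4 P1=NH0 P2=NH1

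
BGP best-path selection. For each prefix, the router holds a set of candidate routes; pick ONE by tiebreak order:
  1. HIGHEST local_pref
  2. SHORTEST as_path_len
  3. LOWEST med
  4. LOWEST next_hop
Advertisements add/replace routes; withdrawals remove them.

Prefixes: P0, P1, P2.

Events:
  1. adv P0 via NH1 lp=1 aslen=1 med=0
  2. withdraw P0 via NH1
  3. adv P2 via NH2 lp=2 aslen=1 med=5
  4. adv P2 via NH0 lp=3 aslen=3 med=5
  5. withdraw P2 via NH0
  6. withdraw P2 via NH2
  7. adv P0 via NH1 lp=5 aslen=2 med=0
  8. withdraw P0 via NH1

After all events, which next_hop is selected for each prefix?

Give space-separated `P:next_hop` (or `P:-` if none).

Op 1: best P0=NH1 P1=- P2=-
Op 2: best P0=- P1=- P2=-
Op 3: best P0=- P1=- P2=NH2
Op 4: best P0=- P1=- P2=NH0
Op 5: best P0=- P1=- P2=NH2
Op 6: best P0=- P1=- P2=-
Op 7: best P0=NH1 P1=- P2=-
Op 8: best P0=- P1=- P2=-

Answer: P0:- P1:- P2:-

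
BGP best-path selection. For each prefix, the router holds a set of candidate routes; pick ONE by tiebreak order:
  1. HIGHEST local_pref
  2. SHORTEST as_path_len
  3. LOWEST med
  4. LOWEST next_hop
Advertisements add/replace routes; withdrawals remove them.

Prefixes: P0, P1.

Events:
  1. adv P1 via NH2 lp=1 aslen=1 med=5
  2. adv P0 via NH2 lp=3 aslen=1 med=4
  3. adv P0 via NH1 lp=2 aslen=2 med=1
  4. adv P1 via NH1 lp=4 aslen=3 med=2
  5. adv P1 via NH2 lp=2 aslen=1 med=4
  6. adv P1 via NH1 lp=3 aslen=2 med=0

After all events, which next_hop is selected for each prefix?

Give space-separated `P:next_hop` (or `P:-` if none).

Op 1: best P0=- P1=NH2
Op 2: best P0=NH2 P1=NH2
Op 3: best P0=NH2 P1=NH2
Op 4: best P0=NH2 P1=NH1
Op 5: best P0=NH2 P1=NH1
Op 6: best P0=NH2 P1=NH1

Answer: P0:NH2 P1:NH1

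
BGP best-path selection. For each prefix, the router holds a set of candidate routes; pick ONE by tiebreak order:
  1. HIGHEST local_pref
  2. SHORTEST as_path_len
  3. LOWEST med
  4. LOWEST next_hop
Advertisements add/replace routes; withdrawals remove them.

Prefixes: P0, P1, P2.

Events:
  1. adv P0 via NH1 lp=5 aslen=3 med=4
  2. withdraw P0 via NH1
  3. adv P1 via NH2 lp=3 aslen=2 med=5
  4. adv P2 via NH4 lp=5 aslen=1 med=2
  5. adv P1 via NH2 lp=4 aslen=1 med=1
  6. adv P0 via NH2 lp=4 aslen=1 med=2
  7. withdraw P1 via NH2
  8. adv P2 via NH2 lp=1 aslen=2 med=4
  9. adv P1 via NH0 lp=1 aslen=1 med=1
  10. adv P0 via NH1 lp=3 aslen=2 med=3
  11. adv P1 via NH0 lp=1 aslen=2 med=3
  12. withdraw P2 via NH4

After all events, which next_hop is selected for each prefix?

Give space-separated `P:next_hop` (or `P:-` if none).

Answer: P0:NH2 P1:NH0 P2:NH2

Derivation:
Op 1: best P0=NH1 P1=- P2=-
Op 2: best P0=- P1=- P2=-
Op 3: best P0=- P1=NH2 P2=-
Op 4: best P0=- P1=NH2 P2=NH4
Op 5: best P0=- P1=NH2 P2=NH4
Op 6: best P0=NH2 P1=NH2 P2=NH4
Op 7: best P0=NH2 P1=- P2=NH4
Op 8: best P0=NH2 P1=- P2=NH4
Op 9: best P0=NH2 P1=NH0 P2=NH4
Op 10: best P0=NH2 P1=NH0 P2=NH4
Op 11: best P0=NH2 P1=NH0 P2=NH4
Op 12: best P0=NH2 P1=NH0 P2=NH2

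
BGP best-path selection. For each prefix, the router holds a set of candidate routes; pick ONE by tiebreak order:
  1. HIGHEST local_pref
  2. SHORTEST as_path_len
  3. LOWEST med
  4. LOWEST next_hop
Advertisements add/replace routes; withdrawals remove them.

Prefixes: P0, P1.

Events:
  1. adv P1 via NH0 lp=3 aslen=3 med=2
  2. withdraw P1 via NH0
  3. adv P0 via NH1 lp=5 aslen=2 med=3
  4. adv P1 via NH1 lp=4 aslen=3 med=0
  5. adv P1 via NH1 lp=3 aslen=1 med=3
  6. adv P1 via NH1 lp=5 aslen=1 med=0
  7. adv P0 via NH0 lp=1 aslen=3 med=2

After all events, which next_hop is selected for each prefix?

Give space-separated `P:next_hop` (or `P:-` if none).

Answer: P0:NH1 P1:NH1

Derivation:
Op 1: best P0=- P1=NH0
Op 2: best P0=- P1=-
Op 3: best P0=NH1 P1=-
Op 4: best P0=NH1 P1=NH1
Op 5: best P0=NH1 P1=NH1
Op 6: best P0=NH1 P1=NH1
Op 7: best P0=NH1 P1=NH1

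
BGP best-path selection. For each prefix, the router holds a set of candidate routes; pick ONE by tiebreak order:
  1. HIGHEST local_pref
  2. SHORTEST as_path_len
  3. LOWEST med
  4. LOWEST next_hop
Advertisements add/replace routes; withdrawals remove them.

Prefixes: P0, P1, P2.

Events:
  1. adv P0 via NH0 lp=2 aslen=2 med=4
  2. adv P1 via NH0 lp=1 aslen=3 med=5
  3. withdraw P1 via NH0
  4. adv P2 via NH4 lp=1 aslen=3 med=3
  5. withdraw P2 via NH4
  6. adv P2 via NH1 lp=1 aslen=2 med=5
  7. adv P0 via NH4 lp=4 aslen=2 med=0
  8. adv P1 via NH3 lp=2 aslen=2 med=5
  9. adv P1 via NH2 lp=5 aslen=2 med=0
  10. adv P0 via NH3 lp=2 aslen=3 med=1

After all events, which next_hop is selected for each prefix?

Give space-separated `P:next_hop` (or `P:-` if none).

Op 1: best P0=NH0 P1=- P2=-
Op 2: best P0=NH0 P1=NH0 P2=-
Op 3: best P0=NH0 P1=- P2=-
Op 4: best P0=NH0 P1=- P2=NH4
Op 5: best P0=NH0 P1=- P2=-
Op 6: best P0=NH0 P1=- P2=NH1
Op 7: best P0=NH4 P1=- P2=NH1
Op 8: best P0=NH4 P1=NH3 P2=NH1
Op 9: best P0=NH4 P1=NH2 P2=NH1
Op 10: best P0=NH4 P1=NH2 P2=NH1

Answer: P0:NH4 P1:NH2 P2:NH1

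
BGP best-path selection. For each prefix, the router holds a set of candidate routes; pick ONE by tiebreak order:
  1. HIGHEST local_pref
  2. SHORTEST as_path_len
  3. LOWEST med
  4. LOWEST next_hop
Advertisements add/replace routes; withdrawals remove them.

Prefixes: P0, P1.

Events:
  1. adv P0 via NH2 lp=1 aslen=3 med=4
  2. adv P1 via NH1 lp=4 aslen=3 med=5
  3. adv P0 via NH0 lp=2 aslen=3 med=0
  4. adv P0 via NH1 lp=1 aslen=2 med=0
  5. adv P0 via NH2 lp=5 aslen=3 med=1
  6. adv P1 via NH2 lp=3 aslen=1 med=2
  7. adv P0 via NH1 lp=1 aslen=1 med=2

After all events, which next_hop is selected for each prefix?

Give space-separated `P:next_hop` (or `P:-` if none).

Op 1: best P0=NH2 P1=-
Op 2: best P0=NH2 P1=NH1
Op 3: best P0=NH0 P1=NH1
Op 4: best P0=NH0 P1=NH1
Op 5: best P0=NH2 P1=NH1
Op 6: best P0=NH2 P1=NH1
Op 7: best P0=NH2 P1=NH1

Answer: P0:NH2 P1:NH1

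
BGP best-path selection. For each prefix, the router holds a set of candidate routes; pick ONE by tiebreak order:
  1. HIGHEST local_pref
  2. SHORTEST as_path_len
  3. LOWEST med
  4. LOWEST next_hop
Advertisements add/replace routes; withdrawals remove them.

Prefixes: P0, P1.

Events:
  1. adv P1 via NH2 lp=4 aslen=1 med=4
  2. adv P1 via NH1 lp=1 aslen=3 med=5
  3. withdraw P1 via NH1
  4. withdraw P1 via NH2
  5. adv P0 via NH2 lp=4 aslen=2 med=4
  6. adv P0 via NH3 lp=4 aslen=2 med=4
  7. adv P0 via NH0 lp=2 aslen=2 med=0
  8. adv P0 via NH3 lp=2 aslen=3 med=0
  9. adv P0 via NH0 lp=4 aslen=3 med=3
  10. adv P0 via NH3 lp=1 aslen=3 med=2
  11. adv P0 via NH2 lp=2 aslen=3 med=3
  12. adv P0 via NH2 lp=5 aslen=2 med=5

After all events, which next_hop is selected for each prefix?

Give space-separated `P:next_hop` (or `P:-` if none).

Op 1: best P0=- P1=NH2
Op 2: best P0=- P1=NH2
Op 3: best P0=- P1=NH2
Op 4: best P0=- P1=-
Op 5: best P0=NH2 P1=-
Op 6: best P0=NH2 P1=-
Op 7: best P0=NH2 P1=-
Op 8: best P0=NH2 P1=-
Op 9: best P0=NH2 P1=-
Op 10: best P0=NH2 P1=-
Op 11: best P0=NH0 P1=-
Op 12: best P0=NH2 P1=-

Answer: P0:NH2 P1:-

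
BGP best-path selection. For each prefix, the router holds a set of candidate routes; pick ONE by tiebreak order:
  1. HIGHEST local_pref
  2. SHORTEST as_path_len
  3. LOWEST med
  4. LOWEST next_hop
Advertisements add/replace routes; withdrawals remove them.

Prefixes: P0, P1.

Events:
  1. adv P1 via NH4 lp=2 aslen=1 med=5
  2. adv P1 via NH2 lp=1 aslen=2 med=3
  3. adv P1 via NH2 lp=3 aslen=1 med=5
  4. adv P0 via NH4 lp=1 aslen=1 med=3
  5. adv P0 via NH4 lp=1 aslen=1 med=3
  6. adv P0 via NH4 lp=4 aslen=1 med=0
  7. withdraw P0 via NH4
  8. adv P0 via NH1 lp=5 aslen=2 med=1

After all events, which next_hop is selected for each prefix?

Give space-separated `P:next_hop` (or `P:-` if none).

Op 1: best P0=- P1=NH4
Op 2: best P0=- P1=NH4
Op 3: best P0=- P1=NH2
Op 4: best P0=NH4 P1=NH2
Op 5: best P0=NH4 P1=NH2
Op 6: best P0=NH4 P1=NH2
Op 7: best P0=- P1=NH2
Op 8: best P0=NH1 P1=NH2

Answer: P0:NH1 P1:NH2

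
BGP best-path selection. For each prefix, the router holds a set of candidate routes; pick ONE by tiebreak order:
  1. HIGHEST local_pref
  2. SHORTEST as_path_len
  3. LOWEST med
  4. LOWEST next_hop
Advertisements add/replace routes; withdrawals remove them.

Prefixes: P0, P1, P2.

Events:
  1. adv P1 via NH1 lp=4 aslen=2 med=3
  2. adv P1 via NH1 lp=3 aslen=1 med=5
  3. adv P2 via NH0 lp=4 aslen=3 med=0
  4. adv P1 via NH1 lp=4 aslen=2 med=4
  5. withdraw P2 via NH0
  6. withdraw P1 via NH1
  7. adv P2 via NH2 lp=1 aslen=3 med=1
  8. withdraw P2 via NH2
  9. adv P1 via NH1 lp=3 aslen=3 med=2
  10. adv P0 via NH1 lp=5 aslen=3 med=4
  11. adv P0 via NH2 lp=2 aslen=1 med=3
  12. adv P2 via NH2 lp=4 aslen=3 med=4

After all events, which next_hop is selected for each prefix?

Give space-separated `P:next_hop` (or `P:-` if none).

Op 1: best P0=- P1=NH1 P2=-
Op 2: best P0=- P1=NH1 P2=-
Op 3: best P0=- P1=NH1 P2=NH0
Op 4: best P0=- P1=NH1 P2=NH0
Op 5: best P0=- P1=NH1 P2=-
Op 6: best P0=- P1=- P2=-
Op 7: best P0=- P1=- P2=NH2
Op 8: best P0=- P1=- P2=-
Op 9: best P0=- P1=NH1 P2=-
Op 10: best P0=NH1 P1=NH1 P2=-
Op 11: best P0=NH1 P1=NH1 P2=-
Op 12: best P0=NH1 P1=NH1 P2=NH2

Answer: P0:NH1 P1:NH1 P2:NH2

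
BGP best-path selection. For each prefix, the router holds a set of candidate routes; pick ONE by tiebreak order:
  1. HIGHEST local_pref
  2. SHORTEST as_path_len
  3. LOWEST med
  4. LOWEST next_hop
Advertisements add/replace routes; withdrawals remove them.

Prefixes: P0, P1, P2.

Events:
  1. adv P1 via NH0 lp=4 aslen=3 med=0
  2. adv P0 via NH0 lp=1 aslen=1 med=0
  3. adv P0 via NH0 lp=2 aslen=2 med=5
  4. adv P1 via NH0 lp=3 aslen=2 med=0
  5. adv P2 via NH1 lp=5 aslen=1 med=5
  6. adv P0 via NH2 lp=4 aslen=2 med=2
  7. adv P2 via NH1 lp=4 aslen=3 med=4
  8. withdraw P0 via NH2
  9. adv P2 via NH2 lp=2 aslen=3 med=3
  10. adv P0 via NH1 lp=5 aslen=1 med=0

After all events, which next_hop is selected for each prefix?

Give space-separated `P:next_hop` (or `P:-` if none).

Answer: P0:NH1 P1:NH0 P2:NH1

Derivation:
Op 1: best P0=- P1=NH0 P2=-
Op 2: best P0=NH0 P1=NH0 P2=-
Op 3: best P0=NH0 P1=NH0 P2=-
Op 4: best P0=NH0 P1=NH0 P2=-
Op 5: best P0=NH0 P1=NH0 P2=NH1
Op 6: best P0=NH2 P1=NH0 P2=NH1
Op 7: best P0=NH2 P1=NH0 P2=NH1
Op 8: best P0=NH0 P1=NH0 P2=NH1
Op 9: best P0=NH0 P1=NH0 P2=NH1
Op 10: best P0=NH1 P1=NH0 P2=NH1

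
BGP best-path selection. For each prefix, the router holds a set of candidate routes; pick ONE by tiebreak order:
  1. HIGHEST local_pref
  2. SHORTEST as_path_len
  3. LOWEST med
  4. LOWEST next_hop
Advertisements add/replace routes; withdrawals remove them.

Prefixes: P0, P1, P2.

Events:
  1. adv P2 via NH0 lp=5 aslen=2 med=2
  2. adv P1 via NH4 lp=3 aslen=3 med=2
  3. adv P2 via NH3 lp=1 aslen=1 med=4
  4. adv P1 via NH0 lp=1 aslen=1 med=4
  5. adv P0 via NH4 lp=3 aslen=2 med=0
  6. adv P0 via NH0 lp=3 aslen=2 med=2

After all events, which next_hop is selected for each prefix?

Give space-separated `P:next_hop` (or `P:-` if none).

Op 1: best P0=- P1=- P2=NH0
Op 2: best P0=- P1=NH4 P2=NH0
Op 3: best P0=- P1=NH4 P2=NH0
Op 4: best P0=- P1=NH4 P2=NH0
Op 5: best P0=NH4 P1=NH4 P2=NH0
Op 6: best P0=NH4 P1=NH4 P2=NH0

Answer: P0:NH4 P1:NH4 P2:NH0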